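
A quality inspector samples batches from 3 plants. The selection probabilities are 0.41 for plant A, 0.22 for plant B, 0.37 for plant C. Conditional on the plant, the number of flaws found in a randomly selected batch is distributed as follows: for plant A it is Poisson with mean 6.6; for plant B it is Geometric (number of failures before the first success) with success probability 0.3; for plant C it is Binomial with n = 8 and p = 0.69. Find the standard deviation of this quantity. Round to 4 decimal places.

2.7741

Per component, A: μ=6.6, E[X²]=50.16; B: μ=2.33333, E[X²]=13.2222; C: μ=5.52, E[X²]=32.1816.
E[X] = 0.41·6.6 + 0.22·2.33333 + 0.37·5.52 = 5.26173.
E[X²] = 0.41·50.16 + 0.22·13.2222 + 0.37·32.1816 = 35.3817.
Var(X) = E[X²] − (E[X])² = 35.3817 − 27.6858 = 7.69584.
SD(X) = √7.69584 = 2.77414.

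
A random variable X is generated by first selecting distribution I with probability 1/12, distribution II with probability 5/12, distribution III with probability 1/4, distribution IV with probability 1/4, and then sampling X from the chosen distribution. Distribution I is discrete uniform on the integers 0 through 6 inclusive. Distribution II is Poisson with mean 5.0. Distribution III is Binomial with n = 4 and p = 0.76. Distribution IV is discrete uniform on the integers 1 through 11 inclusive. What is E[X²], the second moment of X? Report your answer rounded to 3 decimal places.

For each component E[X²] = Var + (mean)², giving I: 13; II: 30; III: 9.9712; IV: 46.
Overall E[X²] = 0.0833333·13 + 0.416667·30 + 0.25·9.9712 + 0.25·46 = 27.5761.

27.576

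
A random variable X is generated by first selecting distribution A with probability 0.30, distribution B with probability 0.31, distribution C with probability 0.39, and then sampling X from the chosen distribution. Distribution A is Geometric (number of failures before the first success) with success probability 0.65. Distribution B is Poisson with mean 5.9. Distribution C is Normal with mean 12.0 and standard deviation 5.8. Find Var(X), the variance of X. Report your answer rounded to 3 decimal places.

37.739

Per component, A: μ=0.538462, E[X²]=1.11834; B: μ=5.9, E[X²]=40.71; C: μ=12, E[X²]=177.64.
E[X] = 0.3·0.538462 + 0.31·5.9 + 0.39·12 = 6.67054.
E[X²] = 0.3·1.11834 + 0.31·40.71 + 0.39·177.64 = 82.2352.
Var(X) = E[X²] − (E[X])² = 82.2352 − 44.4961 = 37.7391.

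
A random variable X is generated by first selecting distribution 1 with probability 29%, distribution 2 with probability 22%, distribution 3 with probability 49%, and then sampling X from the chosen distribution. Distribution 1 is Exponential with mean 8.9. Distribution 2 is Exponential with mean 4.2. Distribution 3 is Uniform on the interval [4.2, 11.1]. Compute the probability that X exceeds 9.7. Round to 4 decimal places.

0.2188

Conditional on each component, P(X > 9.7): 1: 0.336254; 2: 0.0993085; 3: 0.202899.
By total probability, P(X > 9.7) = 0.29·0.336254 + 0.22·0.0993085 + 0.49·0.202899 = 0.218782.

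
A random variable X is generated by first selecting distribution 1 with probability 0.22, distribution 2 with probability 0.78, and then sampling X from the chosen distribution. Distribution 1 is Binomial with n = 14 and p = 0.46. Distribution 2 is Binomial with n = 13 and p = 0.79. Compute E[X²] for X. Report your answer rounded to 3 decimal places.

93.840

For each component E[X²] = Var + (mean)², giving 1: 44.9512; 2: 107.63.
Overall E[X²] = 0.22·44.9512 + 0.78·107.63 = 93.8404.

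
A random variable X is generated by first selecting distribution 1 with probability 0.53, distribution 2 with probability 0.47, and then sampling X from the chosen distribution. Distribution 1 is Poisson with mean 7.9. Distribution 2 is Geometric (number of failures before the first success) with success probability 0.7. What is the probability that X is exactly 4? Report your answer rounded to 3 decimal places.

Conditional on each component, P(X = 4): 1: 0.0601687; 2: 0.00567.
By total probability, P(X = 4) = 0.53·0.0601687 + 0.47·0.00567 = 0.0345543.

0.035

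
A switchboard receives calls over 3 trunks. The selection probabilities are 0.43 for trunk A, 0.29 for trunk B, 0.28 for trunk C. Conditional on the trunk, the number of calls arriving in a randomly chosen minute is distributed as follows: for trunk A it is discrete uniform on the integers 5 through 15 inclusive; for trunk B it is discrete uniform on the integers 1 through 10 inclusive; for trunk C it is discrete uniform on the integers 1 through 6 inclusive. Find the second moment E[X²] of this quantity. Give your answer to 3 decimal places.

For each component E[X²] = Var + (mean)², giving A: 110; B: 38.5; C: 15.1667.
Overall E[X²] = 0.43·110 + 0.29·38.5 + 0.28·15.1667 = 62.7117.

62.712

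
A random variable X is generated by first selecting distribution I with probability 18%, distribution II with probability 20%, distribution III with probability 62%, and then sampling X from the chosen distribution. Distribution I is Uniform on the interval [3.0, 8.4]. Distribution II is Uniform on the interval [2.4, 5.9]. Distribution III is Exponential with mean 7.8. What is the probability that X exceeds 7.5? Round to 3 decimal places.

Conditional on each component, P(X > 7.5): I: 0.166667; II: 0; III: 0.382304.
By total probability, P(X > 7.5) = 0.18·0.166667 + 0.2·0 + 0.62·0.382304 = 0.267029.

0.267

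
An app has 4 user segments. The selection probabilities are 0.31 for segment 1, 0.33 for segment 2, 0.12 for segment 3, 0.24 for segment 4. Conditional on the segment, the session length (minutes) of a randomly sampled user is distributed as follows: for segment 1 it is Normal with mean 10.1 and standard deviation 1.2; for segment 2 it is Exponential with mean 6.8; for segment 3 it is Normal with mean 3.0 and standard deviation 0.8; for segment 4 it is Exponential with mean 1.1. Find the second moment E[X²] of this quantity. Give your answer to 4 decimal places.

64.3255

For each component E[X²] = Var + (mean)², giving 1: 103.45; 2: 92.48; 3: 9.64; 4: 2.42.
Overall E[X²] = 0.31·103.45 + 0.33·92.48 + 0.12·9.64 + 0.24·2.42 = 64.3255.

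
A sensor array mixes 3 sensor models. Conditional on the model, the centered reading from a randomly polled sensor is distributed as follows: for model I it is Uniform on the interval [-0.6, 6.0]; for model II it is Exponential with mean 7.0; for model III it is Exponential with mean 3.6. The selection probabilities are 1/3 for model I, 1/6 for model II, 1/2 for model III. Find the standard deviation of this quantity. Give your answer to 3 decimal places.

Per component, I: μ=2.7, E[X²]=10.92; II: μ=7, E[X²]=98; III: μ=3.6, E[X²]=25.92.
E[X] = 0.333333·2.7 + 0.166667·7 + 0.5·3.6 = 3.86667.
E[X²] = 0.333333·10.92 + 0.166667·98 + 0.5·25.92 = 32.9333.
Var(X) = E[X²] − (E[X])² = 32.9333 − 14.9511 = 17.9822.
SD(X) = √17.9822 = 4.24055.

4.241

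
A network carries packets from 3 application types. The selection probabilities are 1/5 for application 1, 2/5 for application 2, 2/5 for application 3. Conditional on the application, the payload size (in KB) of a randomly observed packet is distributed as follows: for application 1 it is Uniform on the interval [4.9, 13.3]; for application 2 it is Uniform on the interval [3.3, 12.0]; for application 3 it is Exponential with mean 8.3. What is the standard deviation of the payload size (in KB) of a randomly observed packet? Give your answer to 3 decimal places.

Per component, 1: μ=9.1, E[X²]=88.69; 2: μ=7.65, E[X²]=64.83; 3: μ=8.3, E[X²]=137.78.
E[X] = 0.2·9.1 + 0.4·7.65 + 0.4·8.3 = 8.2.
E[X²] = 0.2·88.69 + 0.4·64.83 + 0.4·137.78 = 98.782.
Var(X) = E[X²] − (E[X])² = 98.782 − 67.24 = 31.542.
SD(X) = √31.542 = 5.61623.

5.616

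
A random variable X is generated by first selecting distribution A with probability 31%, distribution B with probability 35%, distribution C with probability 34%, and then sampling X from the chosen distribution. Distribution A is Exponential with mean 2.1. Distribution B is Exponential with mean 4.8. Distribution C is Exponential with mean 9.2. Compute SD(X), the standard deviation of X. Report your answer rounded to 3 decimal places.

Per component, A: μ=2.1, E[X²]=8.82; B: μ=4.8, E[X²]=46.08; C: μ=9.2, E[X²]=169.28.
E[X] = 0.31·2.1 + 0.35·4.8 + 0.34·9.2 = 5.459.
E[X²] = 0.31·8.82 + 0.35·46.08 + 0.34·169.28 = 76.4174.
Var(X) = E[X²] − (E[X])² = 76.4174 − 29.8007 = 46.6167.
SD(X) = √46.6167 = 6.82764.

6.828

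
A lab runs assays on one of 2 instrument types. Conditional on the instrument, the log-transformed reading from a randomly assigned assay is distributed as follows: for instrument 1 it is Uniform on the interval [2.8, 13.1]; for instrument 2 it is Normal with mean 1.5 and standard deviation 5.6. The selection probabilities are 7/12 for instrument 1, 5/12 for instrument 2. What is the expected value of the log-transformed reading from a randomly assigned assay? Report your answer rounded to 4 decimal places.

Component means — 1: 7.95; 2: 1.5.
E[X] = 0.583333·7.95 + 0.416667·1.5 = 5.2625.

5.2625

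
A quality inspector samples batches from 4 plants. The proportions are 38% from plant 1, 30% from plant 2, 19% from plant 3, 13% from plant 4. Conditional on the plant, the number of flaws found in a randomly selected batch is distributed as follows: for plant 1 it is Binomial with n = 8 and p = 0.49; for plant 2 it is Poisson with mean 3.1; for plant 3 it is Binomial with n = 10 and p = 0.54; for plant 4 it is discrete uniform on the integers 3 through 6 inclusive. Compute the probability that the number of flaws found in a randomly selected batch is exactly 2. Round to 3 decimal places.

0.115

Conditional on each plant, P(X = 2): 1: 0.118296; 2: 0.216461; 3: 0.0263065; 4: 0.
By total probability, P(X = 2) = 0.38·0.118296 + 0.3·0.216461 + 0.19·0.0263065 + 0.13·0 = 0.114889.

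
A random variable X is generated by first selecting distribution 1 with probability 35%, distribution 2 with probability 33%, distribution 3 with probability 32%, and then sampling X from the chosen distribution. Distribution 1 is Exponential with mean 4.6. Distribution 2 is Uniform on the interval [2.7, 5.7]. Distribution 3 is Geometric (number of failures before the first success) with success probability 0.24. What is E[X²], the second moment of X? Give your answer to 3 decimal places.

For each component E[X²] = Var + (mean)², giving 1: 42.32; 2: 18.39; 3: 23.2222.
Overall E[X²] = 0.35·42.32 + 0.33·18.39 + 0.32·23.2222 = 28.3118.

28.312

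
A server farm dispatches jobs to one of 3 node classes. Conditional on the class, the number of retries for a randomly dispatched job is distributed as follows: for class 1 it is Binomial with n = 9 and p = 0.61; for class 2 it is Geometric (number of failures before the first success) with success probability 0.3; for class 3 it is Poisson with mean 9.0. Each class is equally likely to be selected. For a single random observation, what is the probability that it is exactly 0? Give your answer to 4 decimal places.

Conditional on each class, P(X = 0): 1: 0.000208728; 2: 0.3; 3: 0.00012341.
By total probability, P(X = 0) = 0.333333·0.000208728 + 0.333333·0.3 + 0.333333·0.00012341 = 0.100111.

0.1001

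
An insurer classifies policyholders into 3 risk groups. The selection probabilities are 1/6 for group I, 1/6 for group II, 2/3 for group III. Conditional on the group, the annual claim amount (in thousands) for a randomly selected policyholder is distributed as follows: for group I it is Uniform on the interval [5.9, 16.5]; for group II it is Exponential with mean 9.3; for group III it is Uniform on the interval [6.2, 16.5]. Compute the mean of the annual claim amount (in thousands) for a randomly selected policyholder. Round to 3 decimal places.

Component means — I: 11.2; II: 9.3; III: 11.35.
E[X] = 0.166667·11.2 + 0.166667·9.3 + 0.666667·11.35 = 10.9833.

10.983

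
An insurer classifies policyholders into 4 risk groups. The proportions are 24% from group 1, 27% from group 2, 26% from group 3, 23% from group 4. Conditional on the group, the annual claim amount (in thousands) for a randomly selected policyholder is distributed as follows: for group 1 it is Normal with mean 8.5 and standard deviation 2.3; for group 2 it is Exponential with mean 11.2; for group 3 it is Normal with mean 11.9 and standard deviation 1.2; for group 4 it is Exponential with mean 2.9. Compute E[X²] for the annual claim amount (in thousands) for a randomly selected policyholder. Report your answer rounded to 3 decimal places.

For each component E[X²] = Var + (mean)², giving 1: 77.54; 2: 250.88; 3: 143.05; 4: 16.82.
Overall E[X²] = 0.24·77.54 + 0.27·250.88 + 0.26·143.05 + 0.23·16.82 = 127.409.

127.409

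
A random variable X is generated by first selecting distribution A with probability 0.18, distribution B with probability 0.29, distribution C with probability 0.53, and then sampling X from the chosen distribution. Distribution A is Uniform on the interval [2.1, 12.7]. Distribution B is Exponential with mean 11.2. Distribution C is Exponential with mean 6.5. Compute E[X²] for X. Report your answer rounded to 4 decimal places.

For each component E[X²] = Var + (mean)², giving A: 64.1233; B: 250.88; C: 84.5.
Overall E[X²] = 0.18·64.1233 + 0.29·250.88 + 0.53·84.5 = 129.082.

129.0824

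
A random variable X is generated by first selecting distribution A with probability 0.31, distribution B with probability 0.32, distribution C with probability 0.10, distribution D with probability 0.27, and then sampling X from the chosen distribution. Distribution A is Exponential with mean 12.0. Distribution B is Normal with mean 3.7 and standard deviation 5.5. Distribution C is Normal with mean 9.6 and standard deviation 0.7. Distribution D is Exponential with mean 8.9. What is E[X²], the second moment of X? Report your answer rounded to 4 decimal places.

155.3792

For each component E[X²] = Var + (mean)², giving A: 288; B: 43.94; C: 92.65; D: 158.42.
Overall E[X²] = 0.31·288 + 0.32·43.94 + 0.1·92.65 + 0.27·158.42 = 155.379.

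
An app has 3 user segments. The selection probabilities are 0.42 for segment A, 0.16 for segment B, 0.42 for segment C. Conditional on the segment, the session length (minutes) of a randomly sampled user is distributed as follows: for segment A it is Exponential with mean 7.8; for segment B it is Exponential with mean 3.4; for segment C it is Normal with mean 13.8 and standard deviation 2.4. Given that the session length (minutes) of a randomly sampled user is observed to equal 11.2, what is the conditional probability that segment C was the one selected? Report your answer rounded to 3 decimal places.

Likelihoods f(11.2 | ·): A: 0.0305002; B: 0.010912; C: 0.0924384.
Posterior ∝ prior × likelihood. Numerator for C: 0.42·0.0924384 = 0.0388241.
Normalizing constant: 0.42·0.0305002 + 0.16·0.010912 + 0.42·0.0924384 = 0.0533801.
P(C | observation) = 0.0388241 / 0.0533801 = 0.727314.

0.727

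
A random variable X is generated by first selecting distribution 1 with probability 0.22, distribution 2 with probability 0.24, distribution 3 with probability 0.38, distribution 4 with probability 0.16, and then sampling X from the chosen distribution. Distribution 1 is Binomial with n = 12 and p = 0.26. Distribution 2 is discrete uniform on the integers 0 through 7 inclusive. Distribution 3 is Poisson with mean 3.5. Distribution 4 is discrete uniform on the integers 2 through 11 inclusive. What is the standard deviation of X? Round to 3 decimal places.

2.394

Per component, 1: μ=3.12, E[X²]=12.0432; 2: μ=3.5, E[X²]=17.5; 3: μ=3.5, E[X²]=15.75; 4: μ=6.5, E[X²]=50.5.
E[X] = 0.22·3.12 + 0.24·3.5 + 0.38·3.5 + 0.16·6.5 = 3.8964.
E[X²] = 0.22·12.0432 + 0.24·17.5 + 0.38·15.75 + 0.16·50.5 = 20.9145.
Var(X) = E[X²] − (E[X])² = 20.9145 − 15.1819 = 5.73257.
SD(X) = √5.73257 = 2.39428.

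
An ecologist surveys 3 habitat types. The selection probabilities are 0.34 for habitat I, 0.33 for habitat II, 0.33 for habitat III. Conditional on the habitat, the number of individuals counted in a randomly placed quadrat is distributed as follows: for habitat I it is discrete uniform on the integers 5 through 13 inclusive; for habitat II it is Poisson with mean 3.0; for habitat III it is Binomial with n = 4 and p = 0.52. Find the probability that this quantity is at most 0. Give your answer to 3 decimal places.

0.034

Conditional on each habitat, P(X ≤ 0): I: 0; II: 0.0497871; III: 0.0530842.
By total probability, P(X ≤ 0) = 0.34·0 + 0.33·0.0497871 + 0.33·0.0530842 = 0.0339475.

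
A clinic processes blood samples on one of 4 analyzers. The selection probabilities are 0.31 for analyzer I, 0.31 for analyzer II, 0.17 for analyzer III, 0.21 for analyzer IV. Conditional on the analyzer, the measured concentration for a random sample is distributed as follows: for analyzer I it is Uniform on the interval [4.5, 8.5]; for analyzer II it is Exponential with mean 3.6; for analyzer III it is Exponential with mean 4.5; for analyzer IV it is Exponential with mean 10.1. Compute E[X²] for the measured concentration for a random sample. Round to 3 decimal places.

71.275

For each component E[X²] = Var + (mean)², giving I: 43.5833; II: 25.92; III: 40.5; IV: 204.02.
Overall E[X²] = 0.31·43.5833 + 0.31·25.92 + 0.17·40.5 + 0.21·204.02 = 71.2752.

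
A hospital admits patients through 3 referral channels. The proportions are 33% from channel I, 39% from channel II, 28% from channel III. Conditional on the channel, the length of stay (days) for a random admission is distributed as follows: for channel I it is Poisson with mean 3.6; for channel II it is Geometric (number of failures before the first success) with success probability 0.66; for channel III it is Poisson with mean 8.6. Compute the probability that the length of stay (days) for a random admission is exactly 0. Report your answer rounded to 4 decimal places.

0.2665

Conditional on each channel, P(X = 0): I: 0.0273237; II: 0.66; III: 0.000184106.
By total probability, P(X = 0) = 0.33·0.0273237 + 0.39·0.66 + 0.28·0.000184106 = 0.266468.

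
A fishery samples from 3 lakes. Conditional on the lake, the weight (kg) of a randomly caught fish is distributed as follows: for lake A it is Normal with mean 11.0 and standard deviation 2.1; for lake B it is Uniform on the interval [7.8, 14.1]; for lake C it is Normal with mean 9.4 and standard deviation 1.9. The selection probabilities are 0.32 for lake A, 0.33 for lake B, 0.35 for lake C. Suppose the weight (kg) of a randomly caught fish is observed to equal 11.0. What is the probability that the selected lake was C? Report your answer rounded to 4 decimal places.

Likelihoods f(11.0 | ·): A: 0.189973; B: 0.15873; C: 0.147288.
Posterior ∝ prior × likelihood. Numerator for C: 0.35·0.147288 = 0.0515509.
Normalizing constant: 0.32·0.189973 + 0.33·0.15873 + 0.35·0.147288 = 0.164723.
P(C | observation) = 0.0515509 / 0.164723 = 0.312955.

0.3130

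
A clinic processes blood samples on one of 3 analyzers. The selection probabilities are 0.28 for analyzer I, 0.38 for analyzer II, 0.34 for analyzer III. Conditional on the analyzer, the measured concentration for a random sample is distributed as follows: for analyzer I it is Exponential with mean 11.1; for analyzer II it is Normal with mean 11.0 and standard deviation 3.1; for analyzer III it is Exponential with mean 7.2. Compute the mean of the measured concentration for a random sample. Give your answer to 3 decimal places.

9.736

Component means — I: 11.1; II: 11; III: 7.2.
E[X] = 0.28·11.1 + 0.38·11 + 0.34·7.2 = 9.736.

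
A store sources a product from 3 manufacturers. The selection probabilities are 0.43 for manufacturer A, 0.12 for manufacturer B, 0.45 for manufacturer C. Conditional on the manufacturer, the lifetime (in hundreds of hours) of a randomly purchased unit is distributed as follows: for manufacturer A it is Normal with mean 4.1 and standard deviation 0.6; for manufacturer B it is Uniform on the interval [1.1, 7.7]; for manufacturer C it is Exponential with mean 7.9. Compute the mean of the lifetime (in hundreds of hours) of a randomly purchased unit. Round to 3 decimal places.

5.846

Component means — A: 4.1; B: 4.4; C: 7.9.
E[X] = 0.43·4.1 + 0.12·4.4 + 0.45·7.9 = 5.846.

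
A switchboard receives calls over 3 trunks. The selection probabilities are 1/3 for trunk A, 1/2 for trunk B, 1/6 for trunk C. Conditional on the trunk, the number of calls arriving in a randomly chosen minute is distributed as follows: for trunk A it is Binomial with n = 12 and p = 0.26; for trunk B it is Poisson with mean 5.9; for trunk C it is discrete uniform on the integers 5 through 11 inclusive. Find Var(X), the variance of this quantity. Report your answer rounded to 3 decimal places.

Per component, A: μ=3.12, E[X²]=12.0432; B: μ=5.9, E[X²]=40.71; C: μ=8, E[X²]=68.
E[X] = 0.333333·3.12 + 0.5·5.9 + 0.166667·8 = 5.32333.
E[X²] = 0.333333·12.0432 + 0.5·40.71 + 0.166667·68 = 35.7027.
Var(X) = E[X²] − (E[X])² = 35.7027 − 28.3379 = 7.36486.

7.365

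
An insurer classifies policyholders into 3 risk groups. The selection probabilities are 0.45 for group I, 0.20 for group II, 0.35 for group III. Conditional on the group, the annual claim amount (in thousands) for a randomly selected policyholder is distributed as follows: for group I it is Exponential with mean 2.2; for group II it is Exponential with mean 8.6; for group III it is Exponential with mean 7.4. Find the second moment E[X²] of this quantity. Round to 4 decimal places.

For each component E[X²] = Var + (mean)², giving I: 9.68; II: 147.92; III: 109.52.
Overall E[X²] = 0.45·9.68 + 0.2·147.92 + 0.35·109.52 = 72.272.

72.2720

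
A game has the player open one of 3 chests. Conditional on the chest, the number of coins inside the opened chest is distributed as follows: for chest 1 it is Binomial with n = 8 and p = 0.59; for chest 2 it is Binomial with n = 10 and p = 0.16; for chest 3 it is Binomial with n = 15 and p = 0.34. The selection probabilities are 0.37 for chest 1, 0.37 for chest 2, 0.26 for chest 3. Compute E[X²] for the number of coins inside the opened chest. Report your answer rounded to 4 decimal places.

For each component E[X²] = Var + (mean)², giving 1: 24.2136; 2: 3.904; 3: 29.376.
Overall E[X²] = 0.37·24.2136 + 0.37·3.904 + 0.26·29.376 = 18.0413.

18.0413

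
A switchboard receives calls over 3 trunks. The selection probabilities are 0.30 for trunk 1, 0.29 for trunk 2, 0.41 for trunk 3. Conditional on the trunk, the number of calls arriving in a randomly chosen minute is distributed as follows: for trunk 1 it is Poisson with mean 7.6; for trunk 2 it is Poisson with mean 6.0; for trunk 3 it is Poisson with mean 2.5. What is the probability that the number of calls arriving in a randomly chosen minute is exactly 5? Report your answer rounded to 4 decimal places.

0.1057

Conditional on each trunk, P(X = 5): 1: 0.105742; 2: 0.160623; 3: 0.0668009.
By total probability, P(X = 5) = 0.3·0.105742 + 0.29·0.160623 + 0.41·0.0668009 = 0.105692.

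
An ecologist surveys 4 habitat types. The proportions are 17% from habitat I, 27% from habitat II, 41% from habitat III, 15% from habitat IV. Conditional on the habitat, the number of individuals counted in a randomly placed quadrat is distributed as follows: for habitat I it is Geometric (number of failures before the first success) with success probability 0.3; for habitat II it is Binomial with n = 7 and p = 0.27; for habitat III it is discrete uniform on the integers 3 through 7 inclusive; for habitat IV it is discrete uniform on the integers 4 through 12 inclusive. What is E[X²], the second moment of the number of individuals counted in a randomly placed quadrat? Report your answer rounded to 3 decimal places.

25.255

For each component E[X²] = Var + (mean)², giving I: 13.2222; II: 4.9518; III: 27; IV: 70.6667.
Overall E[X²] = 0.17·13.2222 + 0.27·4.9518 + 0.41·27 + 0.15·70.6667 = 25.2548.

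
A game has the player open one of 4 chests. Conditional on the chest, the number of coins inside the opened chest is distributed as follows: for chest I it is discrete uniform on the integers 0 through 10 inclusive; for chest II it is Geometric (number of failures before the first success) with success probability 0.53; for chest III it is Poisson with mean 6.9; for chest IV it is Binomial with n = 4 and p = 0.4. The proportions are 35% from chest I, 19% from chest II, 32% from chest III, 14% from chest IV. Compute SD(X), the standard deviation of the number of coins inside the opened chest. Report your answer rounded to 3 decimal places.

3.424

Per component, I: μ=5, E[X²]=35; II: μ=0.886792, E[X²]=2.45959; III: μ=6.9, E[X²]=54.51; IV: μ=1.6, E[X²]=3.52.
E[X] = 0.35·5 + 0.19·0.886792 + 0.32·6.9 + 0.14·1.6 = 4.35049.
E[X²] = 0.35·35 + 0.19·2.45959 + 0.32·54.51 + 0.14·3.52 = 30.6533.
Var(X) = E[X²] − (E[X])² = 30.6533 − 18.9268 = 11.7266.
SD(X) = √11.7266 = 3.42441.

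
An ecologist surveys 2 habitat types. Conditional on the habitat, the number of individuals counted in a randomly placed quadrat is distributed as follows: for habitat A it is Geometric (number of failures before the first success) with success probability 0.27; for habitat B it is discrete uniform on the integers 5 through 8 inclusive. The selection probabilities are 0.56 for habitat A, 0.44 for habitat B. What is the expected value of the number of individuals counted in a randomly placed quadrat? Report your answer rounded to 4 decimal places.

Component means — A: 2.7037; B: 6.5.
E[X] = 0.56·2.7037 + 0.44·6.5 = 4.37407.

4.3741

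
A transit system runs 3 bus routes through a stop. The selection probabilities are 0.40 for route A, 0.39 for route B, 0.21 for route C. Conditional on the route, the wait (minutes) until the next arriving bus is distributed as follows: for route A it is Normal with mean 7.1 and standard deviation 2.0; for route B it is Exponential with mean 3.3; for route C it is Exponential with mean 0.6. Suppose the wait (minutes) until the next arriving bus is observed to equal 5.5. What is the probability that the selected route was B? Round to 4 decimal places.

0.2780

Likelihoods f(5.5 | ·): A: 0.144846; B: 0.057235; C: 0.000174107.
Posterior ∝ prior × likelihood. Numerator for B: 0.39·0.057235 = 0.0223217.
Normalizing constant: 0.4·0.144846 + 0.39·0.057235 + 0.21·0.000174107 = 0.0802965.
P(B | observation) = 0.0223217 / 0.0802965 = 0.27799.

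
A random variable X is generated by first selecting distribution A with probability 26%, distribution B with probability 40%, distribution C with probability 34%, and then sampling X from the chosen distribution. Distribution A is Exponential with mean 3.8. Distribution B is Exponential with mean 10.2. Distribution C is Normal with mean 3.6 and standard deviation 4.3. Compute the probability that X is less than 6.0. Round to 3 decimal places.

0.626

Conditional on each component, P(X < 6.0): A: 0.793808; B: 0.444694; C: 0.711625.
By total probability, P(X < 6.0) = 0.26·0.793808 + 0.4·0.444694 + 0.34·0.711625 = 0.62622.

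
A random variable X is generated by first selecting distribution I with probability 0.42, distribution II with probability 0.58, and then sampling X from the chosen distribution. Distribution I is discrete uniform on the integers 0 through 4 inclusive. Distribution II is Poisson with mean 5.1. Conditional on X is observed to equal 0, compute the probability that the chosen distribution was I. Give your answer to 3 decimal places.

Likelihoods P(X=0 | ·): I: 0.2; II: 0.00609675.
Posterior ∝ prior × likelihood. Numerator for I: 0.42·0.2 = 0.084.
Normalizing constant: 0.42·0.2 + 0.58·0.00609675 = 0.0875361.
P(I | observation) = 0.084 / 0.0875361 = 0.959604.

0.960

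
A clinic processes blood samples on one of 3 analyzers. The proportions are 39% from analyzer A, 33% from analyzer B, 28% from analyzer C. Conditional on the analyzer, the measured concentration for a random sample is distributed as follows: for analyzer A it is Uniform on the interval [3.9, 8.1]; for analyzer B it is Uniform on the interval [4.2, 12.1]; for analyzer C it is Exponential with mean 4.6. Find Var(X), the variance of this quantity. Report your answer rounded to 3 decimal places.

10.188

Per component, A: μ=6, E[X²]=37.47; B: μ=8.15, E[X²]=71.6233; C: μ=4.6, E[X²]=42.32.
E[X] = 0.39·6 + 0.33·8.15 + 0.28·4.6 = 6.3175.
E[X²] = 0.39·37.47 + 0.33·71.6233 + 0.28·42.32 = 50.0986.
Var(X) = E[X²] − (E[X])² = 50.0986 − 39.9108 = 10.1878.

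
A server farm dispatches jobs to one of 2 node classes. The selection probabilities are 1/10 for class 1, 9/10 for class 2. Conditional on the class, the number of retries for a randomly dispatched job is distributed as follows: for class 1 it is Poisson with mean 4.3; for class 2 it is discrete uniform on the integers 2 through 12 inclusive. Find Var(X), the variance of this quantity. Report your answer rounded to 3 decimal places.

Per component, 1: μ=4.3, E[X²]=22.79; 2: μ=7, E[X²]=59.
E[X] = 0.1·4.3 + 0.9·7 = 6.73.
E[X²] = 0.1·22.79 + 0.9·59 = 55.379.
Var(X) = E[X²] − (E[X])² = 55.379 − 45.2929 = 10.0861.

10.086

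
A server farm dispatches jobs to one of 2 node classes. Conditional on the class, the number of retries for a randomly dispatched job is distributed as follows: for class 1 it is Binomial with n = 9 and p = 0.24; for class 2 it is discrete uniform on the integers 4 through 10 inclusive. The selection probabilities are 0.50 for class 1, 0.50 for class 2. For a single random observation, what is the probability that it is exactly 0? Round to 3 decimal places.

Conditional on each class, P(X = 0): 1: 0.0845906; 2: 0.
By total probability, P(X = 0) = 0.5·0.0845906 + 0.5·0 = 0.0422953.

0.042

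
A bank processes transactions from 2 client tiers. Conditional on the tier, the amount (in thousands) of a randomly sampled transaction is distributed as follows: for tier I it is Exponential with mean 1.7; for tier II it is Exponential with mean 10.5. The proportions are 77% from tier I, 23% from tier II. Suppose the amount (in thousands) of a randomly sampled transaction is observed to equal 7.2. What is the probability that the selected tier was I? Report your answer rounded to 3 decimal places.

0.373

Likelihoods f(7.2 | ·): I: 0.00851503; II: 0.0479743.
Posterior ∝ prior × likelihood. Numerator for I: 0.77·0.00851503 = 0.00655657.
Normalizing constant: 0.77·0.00851503 + 0.23·0.0479743 = 0.0175907.
P(I | observation) = 0.00655657 / 0.0175907 = 0.37273.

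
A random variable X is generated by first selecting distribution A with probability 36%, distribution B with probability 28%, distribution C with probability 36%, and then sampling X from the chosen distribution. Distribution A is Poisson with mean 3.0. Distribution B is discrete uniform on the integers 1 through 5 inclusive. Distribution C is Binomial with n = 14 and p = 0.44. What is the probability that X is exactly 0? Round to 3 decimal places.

Conditional on each component, P(X = 0): A: 0.0497871; B: 0; C: 0.000298286.
By total probability, P(X = 0) = 0.36·0.0497871 + 0.28·0 + 0.36·0.000298286 = 0.0180307.

0.018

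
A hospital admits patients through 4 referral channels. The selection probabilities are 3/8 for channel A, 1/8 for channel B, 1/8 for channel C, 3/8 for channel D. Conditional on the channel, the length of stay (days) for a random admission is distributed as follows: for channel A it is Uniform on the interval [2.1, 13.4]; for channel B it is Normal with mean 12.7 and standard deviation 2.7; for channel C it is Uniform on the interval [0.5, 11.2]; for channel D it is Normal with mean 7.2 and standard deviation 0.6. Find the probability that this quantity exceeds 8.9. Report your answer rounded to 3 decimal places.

0.292

Conditional on each channel, P(X > 8.9): A: 0.39823; B: 0.920347; C: 0.214953; D: 0.00230327.
By total probability, P(X > 8.9) = 0.375·0.39823 + 0.125·0.920347 + 0.125·0.214953 + 0.375·0.00230327 = 0.292113.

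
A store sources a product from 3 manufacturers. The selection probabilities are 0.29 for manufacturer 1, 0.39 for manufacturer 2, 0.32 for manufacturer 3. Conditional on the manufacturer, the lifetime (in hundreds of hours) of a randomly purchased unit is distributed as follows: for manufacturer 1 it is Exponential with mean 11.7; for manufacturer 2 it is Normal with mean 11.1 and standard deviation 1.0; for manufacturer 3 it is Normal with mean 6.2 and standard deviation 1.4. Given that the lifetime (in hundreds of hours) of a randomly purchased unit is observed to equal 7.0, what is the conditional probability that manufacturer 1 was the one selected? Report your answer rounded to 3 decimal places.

Likelihoods f(7.0 | ·): 1: 0.0469872; 2: 8.92617e-05; 3: 0.242034.
Posterior ∝ prior × likelihood. Numerator for 1: 0.29·0.0469872 = 0.0136263.
Normalizing constant: 0.29·0.0469872 + 0.39·8.92617e-05 + 0.32·0.242034 = 0.0911121.
P(1 | observation) = 0.0136263 / 0.0911121 = 0.149555.

0.150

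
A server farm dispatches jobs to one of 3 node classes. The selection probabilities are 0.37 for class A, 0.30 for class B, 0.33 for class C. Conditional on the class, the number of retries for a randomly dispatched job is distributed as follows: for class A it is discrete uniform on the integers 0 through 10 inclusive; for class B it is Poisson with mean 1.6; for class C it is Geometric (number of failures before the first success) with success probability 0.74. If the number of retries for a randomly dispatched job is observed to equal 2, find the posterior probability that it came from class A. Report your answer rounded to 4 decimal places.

0.2635

Likelihoods P(X=2 | ·): A: 0.0909091; B: 0.258428; C: 0.050024.
Posterior ∝ prior × likelihood. Numerator for A: 0.37·0.0909091 = 0.0336364.
Normalizing constant: 0.37·0.0909091 + 0.3·0.258428 + 0.33·0.050024 = 0.127673.
P(A | observation) = 0.0336364 / 0.127673 = 0.263458.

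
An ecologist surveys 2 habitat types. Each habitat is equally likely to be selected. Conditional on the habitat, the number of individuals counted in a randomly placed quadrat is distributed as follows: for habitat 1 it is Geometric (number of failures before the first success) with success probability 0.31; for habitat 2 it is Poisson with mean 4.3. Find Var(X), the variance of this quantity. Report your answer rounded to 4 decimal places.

Per component, 1: μ=2.22581, E[X²]=12.1342; 2: μ=4.3, E[X²]=22.79.
E[X] = 0.5·2.22581 + 0.5·4.3 = 3.2629.
E[X²] = 0.5·12.1342 + 0.5·22.79 = 17.4621.
Var(X) = E[X²] − (E[X])² = 17.4621 − 10.6465 = 6.81558.

6.8156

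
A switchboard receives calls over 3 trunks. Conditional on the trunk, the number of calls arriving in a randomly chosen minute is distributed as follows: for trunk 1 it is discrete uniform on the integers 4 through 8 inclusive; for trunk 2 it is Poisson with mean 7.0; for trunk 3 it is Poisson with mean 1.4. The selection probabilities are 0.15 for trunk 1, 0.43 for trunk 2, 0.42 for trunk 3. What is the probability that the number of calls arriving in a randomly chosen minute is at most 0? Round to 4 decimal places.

Conditional on each trunk, P(X ≤ 0): 1: 0; 2: 0.000911882; 3: 0.246597.
By total probability, P(X ≤ 0) = 0.15·0 + 0.43·0.000911882 + 0.42·0.246597 = 0.103963.

0.1040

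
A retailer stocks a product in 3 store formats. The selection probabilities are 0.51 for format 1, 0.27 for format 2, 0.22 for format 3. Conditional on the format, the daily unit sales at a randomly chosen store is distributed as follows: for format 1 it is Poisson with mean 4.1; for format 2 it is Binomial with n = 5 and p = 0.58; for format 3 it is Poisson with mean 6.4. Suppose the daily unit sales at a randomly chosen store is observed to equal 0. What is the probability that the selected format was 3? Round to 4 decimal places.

0.0296

Likelihoods P(X=0 | ·): 1: 0.0165727; 2: 0.0130691; 3: 0.00166156.
Posterior ∝ prior × likelihood. Numerator for 3: 0.22·0.00166156 = 0.000365543.
Normalizing constant: 0.51·0.0165727 + 0.27·0.0130691 + 0.22·0.00166156 = 0.0123463.
P(3 | observation) = 0.000365543 / 0.0123463 = 0.0296075.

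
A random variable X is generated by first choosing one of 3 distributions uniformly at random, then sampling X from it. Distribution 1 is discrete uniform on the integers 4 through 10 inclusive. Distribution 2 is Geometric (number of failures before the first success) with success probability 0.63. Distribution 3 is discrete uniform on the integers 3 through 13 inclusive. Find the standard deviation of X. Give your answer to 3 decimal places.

Per component, 1: μ=7, E[X²]=53; 2: μ=0.587302, E[X²]=1.27715; 3: μ=8, E[X²]=74.
E[X] = 0.333333·7 + 0.333333·0.587302 + 0.333333·8 = 5.19577.
E[X²] = 0.333333·53 + 0.333333·1.27715 + 0.333333·74 = 42.759.
Var(X) = E[X²] − (E[X])² = 42.759 − 26.996 = 15.7631.
SD(X) = √15.7631 = 3.97027.

3.970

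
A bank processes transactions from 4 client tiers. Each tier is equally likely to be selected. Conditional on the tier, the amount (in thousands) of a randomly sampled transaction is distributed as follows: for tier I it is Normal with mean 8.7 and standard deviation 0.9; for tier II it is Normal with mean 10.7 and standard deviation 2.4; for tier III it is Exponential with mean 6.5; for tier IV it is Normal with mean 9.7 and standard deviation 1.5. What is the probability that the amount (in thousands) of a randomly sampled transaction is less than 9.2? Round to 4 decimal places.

0.5258

Conditional on each tier, P(X < 9.2): I: 0.710743; II: 0.265986; III: 0.757168; IV: 0.369441.
By total probability, P(X < 9.2) = 0.25·0.710743 + 0.25·0.265986 + 0.25·0.757168 + 0.25·0.369441 = 0.525834.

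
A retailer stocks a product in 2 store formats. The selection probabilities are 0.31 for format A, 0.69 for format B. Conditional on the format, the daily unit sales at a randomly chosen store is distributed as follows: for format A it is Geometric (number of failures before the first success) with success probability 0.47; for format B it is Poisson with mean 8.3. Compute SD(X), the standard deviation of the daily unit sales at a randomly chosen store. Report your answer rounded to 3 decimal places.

Per component, A: μ=1.12766, E[X²]=3.67089; B: μ=8.3, E[X²]=77.19.
E[X] = 0.31·1.12766 + 0.69·8.3 = 6.07657.
E[X²] = 0.31·3.67089 + 0.69·77.19 = 54.3991.
Var(X) = E[X²] − (E[X])² = 54.3991 − 36.9248 = 17.4743.
SD(X) = √17.4743 = 4.18023.

4.180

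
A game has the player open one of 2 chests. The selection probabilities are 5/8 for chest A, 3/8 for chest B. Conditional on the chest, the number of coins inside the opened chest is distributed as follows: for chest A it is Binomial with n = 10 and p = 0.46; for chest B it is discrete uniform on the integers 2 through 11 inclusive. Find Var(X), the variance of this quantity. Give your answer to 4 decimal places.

Per component, A: μ=4.6, E[X²]=23.644; B: μ=6.5, E[X²]=50.5.
E[X] = 0.625·4.6 + 0.375·6.5 = 5.3125.
E[X²] = 0.625·23.644 + 0.375·50.5 = 33.715.
Var(X) = E[X²] − (E[X])² = 33.715 − 28.2227 = 5.49234.

5.4923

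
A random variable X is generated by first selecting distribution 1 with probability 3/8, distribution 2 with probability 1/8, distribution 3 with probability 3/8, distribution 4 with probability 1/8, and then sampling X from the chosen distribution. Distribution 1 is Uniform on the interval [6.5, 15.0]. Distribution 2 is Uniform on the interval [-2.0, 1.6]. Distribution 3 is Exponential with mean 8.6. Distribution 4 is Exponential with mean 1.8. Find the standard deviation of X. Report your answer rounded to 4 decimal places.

6.8131

Per component, 1: μ=10.75, E[X²]=121.583; 2: μ=-0.2, E[X²]=1.12; 3: μ=8.6, E[X²]=147.92; 4: μ=1.8, E[X²]=6.48.
E[X] = 0.375·10.75 + 0.125·-0.2 + 0.375·8.6 + 0.125·1.8 = 7.45625.
E[X²] = 0.375·121.583 + 0.125·1.12 + 0.375·147.92 + 0.125·6.48 = 102.014.
Var(X) = E[X²] − (E[X])² = 102.014 − 55.5957 = 46.4181.
SD(X) = √46.4181 = 6.81308.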